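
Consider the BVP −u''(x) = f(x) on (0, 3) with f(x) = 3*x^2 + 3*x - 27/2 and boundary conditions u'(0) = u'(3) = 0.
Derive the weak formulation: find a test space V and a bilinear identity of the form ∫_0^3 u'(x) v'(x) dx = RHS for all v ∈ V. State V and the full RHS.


V = H^1(0, 3) (no boundary constraint on v; u is determined up to an additive constant); weak form: ∫_0^3 u'v' dx = ∫_0^3 (3*x^2 + 3*x - 27/2) v dx for all v ∈ V.

Multiply both sides by a test function v and integrate from 0 to 3:
  ∫_0^3 −u''(x) v(x) dx = ∫_0^3 f(x) v(x) dx.
Integrate the LHS by parts once:
  ∫_0^3 −u'' v dx = −[u'(x) v(x)]_0^3 + ∫_0^3 u'(x) v'(x) dx.
Thus ∫_0^3 u'(x) v'(x) dx = ∫_0^3 f(x) v(x) dx + [u'(x) v(x)]_0^3.
Choose V so that boundary terms are either known or forced to vanish.
u has homogeneous Neumann: u'(0) = u'(3) = 0. So [u' v]_0^3 = 0·v(3) − 0·v(0) = 0 for any v; take V = H^1(0, 3).
Weak formulation: find u (satisfying any essential BC) such that ∫_0^3 u'(x) v'(x) dx = ∫_0^3 f v dx for all v ∈ V (homogeneous Neumann, so boundary terms vanish).
Substituting f(x) = 3*x^2 + 3*x - 27/2, the right-hand side is ∫_0^3 (3*x^2 + 3*x - 27/2) v dx.
Compatibility check (pure Neumann): taking v ≡ 1 ∈ V gives 0 = ∫_0^3 f dx + (0) − (0), i.e. ∫_0^3 f dx must equal u'(0) − u'(3) = 0. Indeed ∫_0^3 (3*x^2 + 3*x - 27/2) dx = 0, so the data are compatible. The solution is then unique only up to an additive constant (fix it e.g. by requiring ∫_0^3 u dx = 0).


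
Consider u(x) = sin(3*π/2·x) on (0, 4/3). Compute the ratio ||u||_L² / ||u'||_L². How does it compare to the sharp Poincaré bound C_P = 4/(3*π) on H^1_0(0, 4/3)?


||u||_L² / ||u'||_L² = 2/(3*π) < C_P = 4/(3*π).

u(x) = sin(3*π/2·x), so u'(x) = 3*π*cos(3*π*x/2)/2.
Writing u(x) = A·sin(kπx/L) with A = 1 and k = 2, use ∫_0^L sin²(kπx/L) dx = L/2 and ∫_0^L cos²(kπx/L) dx = L/2.
u² = 1·sin²(3*π/2·x) and (u')² = 9*π^2/4·cos²(3*π/2·x), and each of sin², cos² integrates to L/2 = 2/3 over (0, 4/3).
∫_0^4/3 u² dx = 2/3, so ||u||_L² = sqrt(6)/3.
∫_0^4/3 (u')² dx = 3*π^2/2, so ||u'||_L² = sqrt(6)*π/2.
Ratio ||u||_L² / ||u'||_L² = 2/(3*π).
Sharp Poincaré constant on H^1_0(0, 4/3) is C_P = L/π = 4/(3*π), achieved by sin(3*π/4·x).
This is the k = 2 harmonic; the ratio L/(kπ) is strictly less than C_P = L/π, consistent with the sharp inequality ||u||_L² ≤ C_P ||u'||_L².


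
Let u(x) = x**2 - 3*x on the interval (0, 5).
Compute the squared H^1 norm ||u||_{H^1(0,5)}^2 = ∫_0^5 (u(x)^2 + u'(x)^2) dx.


||u||_{H^1}^2 = 745/6

The H^1 norm (squared) on an interval (0, L) is
  ||u||_{H^1}^2 = ∫_0^L u(x)^2 dx + ∫_0^L u'(x)^2 dx.
Compute u'(x) = 2*x - 3.
Then u(x)^2 = x**4 - 6*x**3 + 9*x**2 and u'(x)^2 = 4*x**2 - 12*x + 9.
Integrate each monomial from 0 to 5 using ∫_0^5 c·x^n dx = c·5^(n+1)/(n+1):
  ∫_0^5 u(x)^2 dx = ∫_0^5 (x^4 - 6*x^3 + 9*x^2) dx. Term by term:
    ∫_0^5 x^4 dx = 625;  ∫_0^5 -6*x^3 dx = -1875/2;  ∫_0^5 9*x^2 dx = 375.
  Sum: 625 − 1875/2 + 375 = 125/2.
  ∫_0^5 u'(x)^2 dx = ∫_0^5 (4*x^2 - 12*x + 9) dx. Term by term:
    ∫_0^5 4*x^2 dx = 500/3;  ∫_0^5 -12*x dx = -150;  ∫_0^5 9 dx = 45.
  Sum: 500/3 − 150 + 45 = 185/3.
Adding: ||u||_{H^1}^2 = 125/2 + 185/3 = 745/6.


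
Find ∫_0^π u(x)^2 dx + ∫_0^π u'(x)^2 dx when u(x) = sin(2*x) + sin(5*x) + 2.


||u||_{H^1(0,π)}^2 = 8/5 + 39*π/2

u'(x) = 2*cos(2*x) + 5*cos(5*x).
Expand u² and (u')² and integrate term by term on (0, π), using: for integers n ≥ 1, ∫_0^π sin²(nx) dx = ∫_0^π cos²(nx) dx = π/2; for n ≠ n', ∫_0^π sin(nx)sin(n'x) dx = ∫_0^π cos(nx)cos(n'x) dx = 0; and by product-to-sum, ∫_0^π sin(nx)cos(n'x) dx = ½∫_0^π [sin((n+n')x) + sin((n−n')x)] dx, which is 0 when n+n' is even and 2n/(n²−n'²) when n+n' is odd (it need not vanish on (0, π)). For the constant mode: ∫_0^π 1 dx = π, ∫_0^π cos(nx) dx = 0, ∫_0^π sin(nx) dx = (1−(−1)^n)/n.
  u² squared terms: (2)²·∫1 dx = 4·π = 4*π;  (1)²·∫sin(2x)² dx = 1·π/2 = π/2;  (1)²·∫sin(5x)² dx = 1·π/2 = π/2.
  u² cross terms: 2·(2)·(1)·∫1·sin(2x) dx = 4·(0) = 0;  2·(2)·(1)·∫1·sin(5x) dx = 4·(2/5) = 8/5;  2·(1)·(1)·∫sin(2x)·sin(5x) dx = 2·(0) = 0.
  So ∫_0^π u² dx = 4*π + π/2 + π/2 + 0 + 8/5 + 0 = 8/5 + 5*π.
  (u')² squared terms: (2)²·∫cos(2x)² dx = 4·π/2 = 2*π;  (5)²·∫cos(5x)² dx = 25·π/2 = 25*π/2.
  (u')² cross terms: 2·(2)·(5)·∫cos(2x)·cos(5x) dx = 20·(0) = 0.
  So ∫_0^π (u')² dx = 2*π + 25*π/2 + 0 = 29*π/2.
||u||_{H^1}^2 = (8/5 + 5*π) + (29*π/2) = 8/5 + 39*π/2.


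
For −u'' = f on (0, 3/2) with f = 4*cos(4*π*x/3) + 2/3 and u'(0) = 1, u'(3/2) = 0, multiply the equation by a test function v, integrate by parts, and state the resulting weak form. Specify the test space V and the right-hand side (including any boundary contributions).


V = H^1(0, 3/2) (v unrestricted at boundary; u is determined up to an additive constant); weak form: ∫_0^3/2 u'v' dx = ∫_0^3/2 (4*cos(4*π*x/3) + 2/3) v dx − v(0) for all v ∈ V.

Multiply both sides by a test function v and integrate from 0 to 3/2:
  ∫_0^3/2 −u''(x) v(x) dx = ∫_0^3/2 f(x) v(x) dx.
Integrate the LHS by parts once:
  ∫_0^3/2 −u'' v dx = −[u'(x) v(x)]_0^3/2 + ∫_0^3/2 u'(x) v'(x) dx.
Thus ∫_0^3/2 u'(x) v'(x) dx = ∫_0^3/2 f(x) v(x) dx + [u'(x) v(x)]_0^3/2.
Choose V so that boundary terms are either known or forced to vanish.
u has inhomogeneous Neumann u'(0) = 1, u'(3/2) = 0. [u' v]_0^3/2 = (0)·v(3/2) − (1)·v(0) = − v(0). Take V = H^1(0, 3/2); boundary term becomes part of RHS.
Weak formulation: find u (satisfying any essential BC) such that ∫_0^3/2 u'(x) v'(x) dx = ∫_0^3/2 f v dx − v(0) for all v ∈ V (Neumann data are natural BCs: they enter the RHS as boundary terms).
Substituting f(x) = 4*cos(4*π*x/3) + 2/3, the right-hand side is ∫_0^3/2 (4*cos(4*π*x/3) + 2/3) v dx − v(0).
Compatibility check (pure Neumann): taking v ≡ 1 ∈ V gives 0 = ∫_0^3/2 f dx + (0) − (1), i.e. ∫_0^3/2 f dx must equal u'(0) − u'(3/2) = 1. Indeed ∫_0^3/2 (4*cos(4*π*x/3) + 2/3) dx = 1, so the data are compatible. The solution is then unique only up to an additive constant (fix it e.g. by requiring ∫_0^3/2 u dx = 0).


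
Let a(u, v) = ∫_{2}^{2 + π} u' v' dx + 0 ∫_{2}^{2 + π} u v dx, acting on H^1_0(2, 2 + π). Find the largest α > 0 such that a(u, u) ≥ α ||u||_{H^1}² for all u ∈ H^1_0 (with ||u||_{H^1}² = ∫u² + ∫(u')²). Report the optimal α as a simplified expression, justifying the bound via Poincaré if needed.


α = 1/2

Coercivity of a(·,·) on H^1_0(2, 2 + π) means a(u, u) ≥ α ||u||_{H^1}² for every u ∈ H^1_0.
The interval has length L = π, and Poincaré/coercivity depend only on L. Here a(u, u) = ∫(u')² + (0)·∫u².
Here c = 0, so a(u,u) = ∫(u')² alone. The condition a(u,u) ≥ α||u||_{H^1}² reads (1−α)∫(u')² ≥ (α−c)∫u². Any admissible α is ≤ 1 (rapidly oscillating u have ∫u²/∫(u')² → 0), and α = 1 would force 0 ≥ (1−c)∫u², impossible since c < 1; so 1−α > 0. By the sharp Poincaré inequality on H^1_0 of an interval of length L, ∫(u')² ≥ (π/L)²∫u² with equality for the first sine mode sin(π(x−x₀)/L) (x₀ the left endpoint), so the inequality holds for all u iff (1−α)(π/L)² ≥ α − c, i.e. α ≤ ((π/L)² + c)/((π/L)² + 1) = (1 + c(L/π)²)/(1 + (L/π)²). (Direct route, valid since c ≤ 0: Poincaré gives c∫u² ≥ c(L/π)²∫(u')², so a(u,u) ≥ (1 + c(L/π)²)∫(u')², while ||u||_{H^1}² ≤ (1 + (L/π)²)∫(u')²; dividing yields the same α.) With (π/L)² = 1 and c = 0, the largest admissible constant is α = ((π/L)² + c)/((π/L)² + 1).
Simplifying, α = 1/2.


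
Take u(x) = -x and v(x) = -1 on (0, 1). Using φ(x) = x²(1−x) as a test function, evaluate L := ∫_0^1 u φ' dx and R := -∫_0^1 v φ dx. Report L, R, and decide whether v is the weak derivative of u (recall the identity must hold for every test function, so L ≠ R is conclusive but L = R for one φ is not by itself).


LHS = 1/12, RHS = 1/12. Yes, v = u' weakly.

u(x) = -x, classical derivative u'(x) = -1.
φ(x) = x²(1−x), so φ'(x) = x*(2 - 3*x).
Note φ(0) = φ(1) = 0, so the boundary term u·φ vanishes.
LHS = ∫_0^1 u(x) φ'(x) dx = ∫_0^1 (3*x^3 - 2*x^2) dx. Term by term:
  ∫_0^1 3*x^3 dx = 3/4;  ∫_0^1 -2*x^2 dx = -2/3.
Sum: 3/4 − 2/3 = 1/12.
So LHS = 1/12.
∫_0^1 v(x) φ(x) dx = ∫_0^1 (x^3 - x^2) dx. Term by term:
  ∫_0^1 x^3 dx = 1/4;  ∫_0^1 -x^2 dx = -1/3.
Sum: 1/4 − 1/3 = -1/12.
So RHS = -∫_0^1 v(x) φ(x) dx = 1/12.
LHS = RHS, so the identity holds for this test φ.
Moreover u is smooth here and v(x) = u'(x) = -1 pointwise, so the identity holds for every test function. Hence v is the weak derivative of u.


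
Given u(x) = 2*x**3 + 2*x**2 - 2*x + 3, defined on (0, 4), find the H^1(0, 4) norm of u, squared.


||u||_{H^1}^2 = 864636/35

The H^1 norm (squared) on an interval (0, L) is
  ||u||_{H^1}^2 = ∫_0^L u(x)^2 dx + ∫_0^L u'(x)^2 dx.
Compute u'(x) = 6*x**2 + 4*x - 2.
Then u(x)^2 = 4*x**6 + 8*x**5 - 4*x**4 + 4*x**3 + 16*x**2 - 12*x + 9 and u'(x)^2 = 36*x**4 + 48*x**3 - 8*x**2 - 16*x + 4.
Integrate each monomial from 0 to 4 using ∫_0^4 c·x^n dx = c·4^(n+1)/(n+1):
  ∫_0^4 u(x)^2 dx = ∫_0^4 (4*x^6 + 8*x^5 - 4*x^4 + 4*x^3 + 16*x^2 - 12*x + 9) dx. Term by term:
    ∫_0^4 4*x^6 dx = 65536/7;  ∫_0^4 8*x^5 dx = 16384/3;  ∫_0^4 -4*x^4 dx = -4096/5;
    ∫_0^4 4*x^3 dx = 256;  ∫_0^4 16*x^2 dx = 1024/3;  ∫_0^4 -12*x dx = -96;
    ∫_0^4 9 dx = 36.
  Sum: 65536/7 + 16384/3 − 4096/5 + 256 + 1024/3 − 96 + 36 = 1526884/105.
  ∫_0^4 u'(x)^2 dx = ∫_0^4 (36*x^4 + 48*x^3 - 8*x^2 - 16*x + 4) dx. Term by term:
    ∫_0^4 36*x^4 dx = 36864/5;  ∫_0^4 48*x^3 dx = 3072;  ∫_0^4 -8*x^2 dx = -512/3;
    ∫_0^4 -16*x dx = -128;  ∫_0^4 4 dx = 16.
  Sum: 36864/5 + 3072 − 512/3 − 128 + 16 = 152432/15.
Adding: ||u||_{H^1}^2 = 1526884/105 + 152432/15 = 864636/35.


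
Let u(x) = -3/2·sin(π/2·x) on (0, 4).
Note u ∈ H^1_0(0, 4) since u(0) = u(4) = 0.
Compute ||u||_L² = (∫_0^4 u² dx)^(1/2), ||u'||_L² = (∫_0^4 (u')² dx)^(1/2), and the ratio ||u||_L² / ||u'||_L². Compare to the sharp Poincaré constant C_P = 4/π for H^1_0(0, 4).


||u||_L² / ||u'||_L² = 2/π < C_P = 4/π.

u(x) = -3/2·sin(π/2·x), so u'(x) = -3*π*cos(π*x/2)/4.
Writing u(x) = A·sin(kπx/L) with A = -3/2 and k = 2, use ∫_0^L sin²(kπx/L) dx = L/2 and ∫_0^L cos²(kπx/L) dx = L/2.
u² = 9/4·sin²(π/2·x) and (u')² = 9*π^2/16·cos²(π/2·x), and each of sin², cos² integrates to L/2 = 2 over (0, 4).
∫_0^4 u² dx = 9/2, so ||u||_L² = 3*sqrt(2)/2.
∫_0^4 (u')² dx = 9*π^2/8, so ||u'||_L² = 3*sqrt(2)*π/4.
Ratio ||u||_L² / ||u'||_L² = 2/π.
Sharp Poincaré constant on H^1_0(0, 4) is C_P = L/π = 4/π, achieved by sin(π/4·x).
This is the k = 2 harmonic; the ratio L/(kπ) is strictly less than C_P = L/π, consistent with the sharp inequality ||u||_L² ≤ C_P ||u'||_L².


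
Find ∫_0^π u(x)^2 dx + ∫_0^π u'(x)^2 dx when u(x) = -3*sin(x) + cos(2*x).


||u||_{H^1(0,π)}^2 = 20 + 23*π/2

u'(x) = -2*sin(2*x) - 3*cos(x).
Expand u² and (u')² and integrate term by term on (0, π), using: for integers n ≥ 1, ∫_0^π sin²(nx) dx = ∫_0^π cos²(nx) dx = π/2; for n ≠ n', ∫_0^π sin(nx)sin(n'x) dx = ∫_0^π cos(nx)cos(n'x) dx = 0; and by product-to-sum, ∫_0^π sin(nx)cos(n'x) dx = ½∫_0^π [sin((n+n')x) + sin((n−n')x)] dx, which is 0 when n+n' is even and 2n/(n²−n'²) when n+n' is odd (it need not vanish on (0, π)).
  u² squared terms: (-3)²·∫sin(x)² dx = 9·π/2 = 9*π/2;  (1)²·∫cos(2x)² dx = 1·π/2 = π/2.
  u² cross terms: 2·(-3)·(1)·∫sin(x)·cos(2x) dx = -6·(-2/3) = 4.
  So ∫_0^π u² dx = 9*π/2 + π/2 + 4 = 4 + 5*π.
  (u')² squared terms: (-3)²·∫cos(x)² dx = 9·π/2 = 9*π/2;  (-2)²·∫sin(2x)² dx = 4·π/2 = 2*π.
  (u')² cross terms: 2·(-3)·(-2)·∫cos(x)·sin(2x) dx = 12·(4/3) = 16.
  So ∫_0^π (u')² dx = 9*π/2 + 2*π + 16 = 16 + 13*π/2.
||u||_{H^1}^2 = (4 + 5*π) + (16 + 13*π/2) = 20 + 23*π/2.


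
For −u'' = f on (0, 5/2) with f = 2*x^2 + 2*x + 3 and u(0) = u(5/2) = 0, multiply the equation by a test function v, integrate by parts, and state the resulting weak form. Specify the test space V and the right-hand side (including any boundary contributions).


V = H^1_0(0, 5/2) (so v(0) = v(5/2) = 0); weak form: ∫_0^5/2 u'v' dx = ∫_0^5/2 (2*x^2 + 2*x + 3) v dx for all v ∈ V.

Multiply both sides by a test function v and integrate from 0 to 5/2:
  ∫_0^5/2 −u''(x) v(x) dx = ∫_0^5/2 f(x) v(x) dx.
Integrate the LHS by parts once:
  ∫_0^5/2 −u'' v dx = −[u'(x) v(x)]_0^5/2 + ∫_0^5/2 u'(x) v'(x) dx.
Thus ∫_0^5/2 u'(x) v'(x) dx = ∫_0^5/2 f(x) v(x) dx + [u'(x) v(x)]_0^5/2.
Choose V so that boundary terms are either known or forced to vanish.
u is Dirichlet: u(0) = u(5/2) = 0. Let V = H^1_0(0, 5/2); then v(0) = v(5/2) = 0, and [u' v]_0^5/2 = 0.
Weak formulation: find u (satisfying any essential BC) such that ∫_0^5/2 u'(x) v'(x) dx = ∫_0^5/2 f v dx for all v ∈ V.
Substituting f(x) = 2*x^2 + 2*x + 3, the right-hand side is ∫_0^5/2 (2*x^2 + 2*x + 3) v dx.


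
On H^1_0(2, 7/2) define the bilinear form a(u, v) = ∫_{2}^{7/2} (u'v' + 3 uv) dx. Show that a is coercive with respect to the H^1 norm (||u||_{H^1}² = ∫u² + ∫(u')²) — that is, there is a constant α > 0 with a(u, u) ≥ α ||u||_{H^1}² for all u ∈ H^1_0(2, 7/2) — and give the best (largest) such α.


α = 1

Coercivity of a(·,·) on H^1_0(2, 7/2) means a(u, u) ≥ α ||u||_{H^1}² for every u ∈ H^1_0.
The interval has length L = 3/2, and Poincaré/coercivity depend only on L. Here a(u, u) = ∫(u')² + (3)·∫u².
Here c = 3 ≥ 1, so a(u,u) = ∫(u')² + c∫u² ≥ ∫(u')² + ∫u² = ||u||_{H^1}², i.e. α = 1 works. No larger α is possible: a(u,u) ≥ α||u||_{H^1}² means (1−α)∫(u')² ≥ (α−c)∫u², and for the modes u_n = sin(nπ(x−x₀)/L) (x₀ the left endpoint) one has ∫u_n²/∫(u_n')² = (L/(nπ))² → 0, so a(u_n,u_n)/||u_n||_{H^1}² → 1. Hence the optimal constant is α = 1.
Therefore α = 1.


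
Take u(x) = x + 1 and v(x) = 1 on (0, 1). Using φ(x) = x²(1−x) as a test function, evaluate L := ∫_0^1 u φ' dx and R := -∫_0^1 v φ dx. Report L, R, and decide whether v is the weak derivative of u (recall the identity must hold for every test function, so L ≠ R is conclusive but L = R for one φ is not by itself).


LHS = -1/12, RHS = -1/12. Yes, v = u' weakly.

u(x) = x + 1, classical derivative u'(x) = 1.
φ(x) = x²(1−x), so φ'(x) = x*(2 - 3*x).
Note φ(0) = φ(1) = 0, so the boundary term u·φ vanishes.
LHS = ∫_0^1 u(x) φ'(x) dx = ∫_0^1 (-3*x^3 - x^2 + 2*x) dx. Term by term:
  ∫_0^1 -3*x^3 dx = -3/4;  ∫_0^1 -x^2 dx = -1/3;  ∫_0^1 2*x dx = 1.
Sum: -3/4 − 1/3 + 1 = -1/12.
So LHS = -1/12.
∫_0^1 v(x) φ(x) dx = ∫_0^1 (-x^3 + x^2) dx. Term by term:
  ∫_0^1 -x^3 dx = -1/4;  ∫_0^1 x^2 dx = 1/3.
Sum: -1/4 + 1/3 = 1/12.
So RHS = -∫_0^1 v(x) φ(x) dx = -1/12.
LHS = RHS, so the identity holds for this test φ.
Moreover u is smooth here and v(x) = u'(x) = 1 pointwise, so the identity holds for every test function. Hence v is the weak derivative of u.


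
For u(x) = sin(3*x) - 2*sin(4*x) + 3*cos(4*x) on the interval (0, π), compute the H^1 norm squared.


||u||_{H^1(0,π)}^2 = -612/7 + 231*π/2

u'(x) = -12*sin(4*x) + 3*cos(3*x) - 8*cos(4*x).
Expand u² and (u')² and integrate term by term on (0, π), using: for integers n ≥ 1, ∫_0^π sin²(nx) dx = ∫_0^π cos²(nx) dx = π/2; for n ≠ n', ∫_0^π sin(nx)sin(n'x) dx = ∫_0^π cos(nx)cos(n'x) dx = 0; and by product-to-sum, ∫_0^π sin(nx)cos(n'x) dx = ½∫_0^π [sin((n+n')x) + sin((n−n')x)] dx, which is 0 when n+n' is even and 2n/(n²−n'²) when n+n' is odd (it need not vanish on (0, π)).
  u² squared terms: (-2)²·∫sin(4x)² dx = 4·π/2 = 2*π;  (3)²·∫cos(4x)² dx = 9·π/2 = 9*π/2;  (1)²·∫sin(3x)² dx = 1·π/2 = π/2.
  u² cross terms: 2·(-2)·(3)·∫sin(4x)·cos(4x) dx = -12·(0) = 0;  2·(-2)·(1)·∫sin(4x)·sin(3x) dx = -4·(0) = 0;  2·(3)·(1)·∫cos(4x)·sin(3x) dx = 6·(-6/7) = -36/7.
  So ∫_0^π u² dx = 2*π + 9*π/2 + π/2 + 0 + 0 − 36/7 = -36/7 + 7*π.
  (u')² squared terms: (-12)²·∫sin(4x)² dx = 144·π/2 = 72*π;  (-8)²·∫cos(4x)² dx = 64·π/2 = 32*π;  (3)²·∫cos(3x)² dx = 9·π/2 = 9*π/2.
  (u')² cross terms: 2·(-12)·(-8)·∫sin(4x)·cos(4x) dx = 192·(0) = 0;  2·(-12)·(3)·∫sin(4x)·cos(3x) dx = -72·(8/7) = -576/7;  2·(-8)·(3)·∫cos(4x)·cos(3x) dx = -48·(0) = 0.
  So ∫_0^π (u')² dx = 72*π + 32*π + 9*π/2 + 0 − 576/7 + 0 = -576/7 + 217*π/2.
||u||_{H^1}^2 = (-36/7 + 7*π) + (-576/7 + 217*π/2) = -612/7 + 231*π/2.


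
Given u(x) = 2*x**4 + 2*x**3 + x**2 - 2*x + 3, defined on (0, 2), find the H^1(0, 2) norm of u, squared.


||u||_{H^1}^2 = 1010518/315

The H^1 norm (squared) on an interval (0, L) is
  ||u||_{H^1}^2 = ∫_0^L u(x)^2 dx + ∫_0^L u'(x)^2 dx.
Compute u'(x) = 8*x**3 + 6*x**2 + 2*x - 2.
Then u(x)^2 = 4*x**8 + 8*x**7 + 8*x**6 - 4*x**5 + 5*x**4 + 8*x**3 + 10*x**2 - 12*x + 9 and u'(x)^2 = 64*x**6 + 96*x**5 + 68*x**4 - 8*x**3 - 20*x**2 - 8*x + 4.
Integrate each monomial from 0 to 2 using ∫_0^2 c·x^n dx = c·2^(n+1)/(n+1):
  ∫_0^2 u(x)^2 dx = ∫_0^2 (4*x^8 + 8*x^7 + 8*x^6 - 4*x^5 + 5*x^4 + 8*x^3 + 10*x^2 - 12*x + 9) dx. Term by term:
    ∫_0^2 4*x^8 dx = 2048/9;  ∫_0^2 8*x^7 dx = 256;  ∫_0^2 8*x^6 dx = 1024/7;
    ∫_0^2 -4*x^5 dx = -128/3;  ∫_0^2 5*x^4 dx = 32;  ∫_0^2 8*x^3 dx = 32;
    ∫_0^2 10*x^2 dx = 80/3;  ∫_0^2 -12*x dx = -24;  ∫_0^2 9 dx = 18.
  Sum: 2048/9 + 256 + 1024/7 − 128/3 + 32 + 32 + 80/3 − 24 + 18 = 42326/63.
  ∫_0^2 u'(x)^2 dx = ∫_0^2 (64*x^6 + 96*x^5 + 68*x^4 - 8*x^3 - 20*x^2 - 8*x + 4) dx. Term by term:
    ∫_0^2 64*x^6 dx = 8192/7;  ∫_0^2 96*x^5 dx = 1024;  ∫_0^2 68*x^4 dx = 2176/5;
    ∫_0^2 -8*x^3 dx = -32;  ∫_0^2 -20*x^2 dx = -160/3;  ∫_0^2 -8*x dx = -16;
    ∫_0^2 4 dx = 8.
  Sum: 8192/7 + 1024 + 2176/5 − 32 − 160/3 − 16 + 8 = 266296/105.
Adding: ||u||_{H^1}^2 = 42326/63 + 266296/105 = 1010518/315.


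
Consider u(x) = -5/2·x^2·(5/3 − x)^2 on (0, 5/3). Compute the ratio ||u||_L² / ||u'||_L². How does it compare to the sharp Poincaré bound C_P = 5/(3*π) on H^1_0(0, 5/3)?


||u||_L² / ||u'||_L² = 5*sqrt(3)/18 < C_P = 5/(3*π).

u(x) = -5/2·x^2·(5/3 − x)^2, so u'(x) = 5*x*(-18*x^2 + 45*x - 25)/9.
u(x) = -5/2·x^2·(5/3 − x)^2 vanishes at x = 0 and x = 5/3, so u ∈ H^1_0(0, 5/3). Differentiate via the product rule and integrate the resulting polynomials term by term.
  ∫_0^5/3 u² dx = ∫_0^5/3 (25*x^8/4 - 125*x^7/3 + 625*x^6/6 - 3125*x^5/27 + 15625*x^4/324) dx. Term by term:
    ∫_0^5/3 25*x^8/4 dx = 48828125/708588;  ∫_0^5/3 -125*x^7/3 dx = -48828125/157464;  ∫_0^5/3 625*x^6/6 dx = 48828125/91854;
    ∫_0^5/3 -3125*x^5/27 dx = -48828125/118098;  ∫_0^5/3 15625*x^4/324 dx = 9765625/78732.
  Sum: 48828125/708588 − 48828125/157464 + 48828125/91854 − 48828125/118098 + 9765625/78732 = 9765625/9920232.
  ∫_0^5/3 (u')² dx = ∫_0^5/3 (100*x^6 - 500*x^5 + 8125*x^4/9 - 6250*x^3/9 + 15625*x^2/81) dx. Term by term:
    ∫_0^5/3 100*x^6 dx = 7812500/15309;  ∫_0^5/3 -500*x^5 dx = -3906250/2187;  ∫_0^5/3 8125*x^4/9 dx = 5078125/2187;
    ∫_0^5/3 -6250*x^3/9 dx = -1953125/1458;  ∫_0^5/3 15625*x^2/81 dx = 1953125/6561.
  Sum: 7812500/15309 − 3906250/2187 + 5078125/2187 − 1953125/1458 + 1953125/6561 = 390625/91854.
∫_0^5/3 u² dx = 9765625/9920232, so ||u||_L² = 3125*sqrt(42)/20412.
∫_0^5/3 (u')² dx = 390625/91854, so ||u'||_L² = 625*sqrt(14)/1134.
Ratio ||u||_L² / ||u'||_L² = 5*sqrt(3)/18.
Sharp Poincaré constant on H^1_0(0, 5/3) is C_P = L/π = 5/(3*π), achieved by sin(3*π/5·x).
A polynomial bump cannot attain the sharp Poincaré constant (only the first sine eigenfunction does), so the ratio is strictly less than C_P, consistent with ||u||_L² ≤ C_P ||u'||_L².


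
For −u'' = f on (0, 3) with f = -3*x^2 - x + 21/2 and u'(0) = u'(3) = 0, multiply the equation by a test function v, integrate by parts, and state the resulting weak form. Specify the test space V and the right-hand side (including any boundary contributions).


V = H^1(0, 3) (no boundary constraint on v; u is determined up to an additive constant); weak form: ∫_0^3 u'v' dx = ∫_0^3 (-3*x^2 - x + 21/2) v dx for all v ∈ V.

Multiply both sides by a test function v and integrate from 0 to 3:
  ∫_0^3 −u''(x) v(x) dx = ∫_0^3 f(x) v(x) dx.
Integrate the LHS by parts once:
  ∫_0^3 −u'' v dx = −[u'(x) v(x)]_0^3 + ∫_0^3 u'(x) v'(x) dx.
Thus ∫_0^3 u'(x) v'(x) dx = ∫_0^3 f(x) v(x) dx + [u'(x) v(x)]_0^3.
Choose V so that boundary terms are either known or forced to vanish.
u has homogeneous Neumann: u'(0) = u'(3) = 0. So [u' v]_0^3 = 0·v(3) − 0·v(0) = 0 for any v; take V = H^1(0, 3).
Weak formulation: find u (satisfying any essential BC) such that ∫_0^3 u'(x) v'(x) dx = ∫_0^3 f v dx for all v ∈ V (homogeneous Neumann, so boundary terms vanish).
Substituting f(x) = -3*x^2 - x + 21/2, the right-hand side is ∫_0^3 (-3*x^2 - x + 21/2) v dx.
Compatibility check (pure Neumann): taking v ≡ 1 ∈ V gives 0 = ∫_0^3 f dx + (0) − (0), i.e. ∫_0^3 f dx must equal u'(0) − u'(3) = 0. Indeed ∫_0^3 (-3*x^2 - x + 21/2) dx = 0, so the data are compatible. The solution is then unique only up to an additive constant (fix it e.g. by requiring ∫_0^3 u dx = 0).


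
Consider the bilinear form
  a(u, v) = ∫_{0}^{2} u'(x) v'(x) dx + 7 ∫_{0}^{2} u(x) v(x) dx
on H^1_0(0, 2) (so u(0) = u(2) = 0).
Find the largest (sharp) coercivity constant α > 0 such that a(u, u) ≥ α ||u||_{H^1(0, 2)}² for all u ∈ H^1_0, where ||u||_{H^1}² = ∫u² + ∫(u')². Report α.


α = 1

Coercivity of a(·,·) on H^1_0(0, 2) means a(u, u) ≥ α ||u||_{H^1}² for every u ∈ H^1_0.
The interval has length L = 2, and Poincaré/coercivity depend only on L. Here a(u, u) = ∫(u')² + (7)·∫u².
Here c = 7 ≥ 1, so a(u,u) = ∫(u')² + c∫u² ≥ ∫(u')² + ∫u² = ||u||_{H^1}², i.e. α = 1 works. No larger α is possible: a(u,u) ≥ α||u||_{H^1}² means (1−α)∫(u')² ≥ (α−c)∫u², and for the modes u_n = sin(nπ(x−x₀)/L) (x₀ the left endpoint) one has ∫u_n²/∫(u_n')² = (L/(nπ))² → 0, so a(u_n,u_n)/||u_n||_{H^1}² → 1. Hence the optimal constant is α = 1.
Therefore α = 1.


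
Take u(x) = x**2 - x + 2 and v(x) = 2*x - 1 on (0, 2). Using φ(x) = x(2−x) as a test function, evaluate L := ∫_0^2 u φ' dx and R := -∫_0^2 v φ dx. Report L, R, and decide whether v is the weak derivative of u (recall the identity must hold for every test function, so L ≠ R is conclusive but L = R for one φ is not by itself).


LHS = -4/3, RHS = -4/3. Yes, v = u' weakly.

u(x) = x**2 - x + 2, classical derivative u'(x) = 2*x - 1.
φ(x) = x(2−x), so φ'(x) = 2 - 2*x.
Note φ(0) = φ(2) = 0, so the boundary term u·φ vanishes.
LHS = ∫_0^2 u(x) φ'(x) dx = ∫_0^2 (-2*x^3 + 4*x^2 - 6*x + 4) dx. Term by term:
  ∫_0^2 -2*x^3 dx = -8;  ∫_0^2 4*x^2 dx = 32/3;  ∫_0^2 -6*x dx = -12;
  ∫_0^2 4 dx = 8.
Sum: -8 + 32/3 − 12 + 8 = -4/3.
So LHS = -4/3.
∫_0^2 v(x) φ(x) dx = ∫_0^2 (-2*x^3 + 5*x^2 - 2*x) dx. Term by term:
  ∫_0^2 -2*x^3 dx = -8;  ∫_0^2 5*x^2 dx = 40/3;  ∫_0^2 -2*x dx = -4.
Sum: -8 + 40/3 − 4 = 4/3.
So RHS = -∫_0^2 v(x) φ(x) dx = -4/3.
LHS = RHS, so the identity holds for this test φ.
Moreover u is smooth here and v(x) = u'(x) = 2*x - 1 pointwise, so the identity holds for every test function. Hence v is the weak derivative of u.


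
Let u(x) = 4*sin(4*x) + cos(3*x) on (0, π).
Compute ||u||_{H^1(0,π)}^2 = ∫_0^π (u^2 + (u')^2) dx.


||u||_{H^1(0,π)}^2 = 640/7 + 141*π

u'(x) = -3*sin(3*x) + 16*cos(4*x).
Expand u² and (u')² and integrate term by term on (0, π), using: for integers n ≥ 1, ∫_0^π sin²(nx) dx = ∫_0^π cos²(nx) dx = π/2; for n ≠ n', ∫_0^π sin(nx)sin(n'x) dx = ∫_0^π cos(nx)cos(n'x) dx = 0; and by product-to-sum, ∫_0^π sin(nx)cos(n'x) dx = ½∫_0^π [sin((n+n')x) + sin((n−n')x)] dx, which is 0 when n+n' is even and 2n/(n²−n'²) when n+n' is odd (it need not vanish on (0, π)).
  u² squared terms: (4)²·∫sin(4x)² dx = 16·π/2 = 8*π;  (1)²·∫cos(3x)² dx = 1·π/2 = π/2.
  u² cross terms: 2·(4)·(1)·∫sin(4x)·cos(3x) dx = 8·(8/7) = 64/7.
  So ∫_0^π u² dx = 8*π + π/2 + 64/7 = 64/7 + 17*π/2.
  (u')² squared terms: (-3)²·∫sin(3x)² dx = 9·π/2 = 9*π/2;  (16)²·∫cos(4x)² dx = 256·π/2 = 128*π.
  (u')² cross terms: 2·(-3)·(16)·∫sin(3x)·cos(4x) dx = -96·(-6/7) = 576/7.
  So ∫_0^π (u')² dx = 9*π/2 + 128*π + 576/7 = 576/7 + 265*π/2.
||u||_{H^1}^2 = (64/7 + 17*π/2) + (576/7 + 265*π/2) = 640/7 + 141*π.


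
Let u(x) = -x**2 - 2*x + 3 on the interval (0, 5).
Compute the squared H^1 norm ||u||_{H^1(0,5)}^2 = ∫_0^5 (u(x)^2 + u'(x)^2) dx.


||u||_{H^1}^2 = 4045/3

The H^1 norm (squared) on an interval (0, L) is
  ||u||_{H^1}^2 = ∫_0^L u(x)^2 dx + ∫_0^L u'(x)^2 dx.
Compute u'(x) = -2*x - 2.
Then u(x)^2 = x**4 + 4*x**3 - 2*x**2 - 12*x + 9 and u'(x)^2 = 4*x**2 + 8*x + 4.
Integrate each monomial from 0 to 5 using ∫_0^5 c·x^n dx = c·5^(n+1)/(n+1):
  ∫_0^5 u(x)^2 dx = ∫_0^5 (x^4 + 4*x^3 - 2*x^2 - 12*x + 9) dx. Term by term:
    ∫_0^5 x^4 dx = 625;  ∫_0^5 4*x^3 dx = 625;  ∫_0^5 -2*x^2 dx = -250/3;
    ∫_0^5 -12*x dx = -150;  ∫_0^5 9 dx = 45.
  Sum: 625 + 625 − 250/3 − 150 + 45 = 3185/3.
  ∫_0^5 u'(x)^2 dx = ∫_0^5 (4*x^2 + 8*x + 4) dx. Term by term:
    ∫_0^5 4*x^2 dx = 500/3;  ∫_0^5 8*x dx = 100;  ∫_0^5 4 dx = 20.
  Sum: 500/3 + 100 + 20 = 860/3.
Adding: ||u||_{H^1}^2 = 3185/3 + 860/3 = 4045/3.


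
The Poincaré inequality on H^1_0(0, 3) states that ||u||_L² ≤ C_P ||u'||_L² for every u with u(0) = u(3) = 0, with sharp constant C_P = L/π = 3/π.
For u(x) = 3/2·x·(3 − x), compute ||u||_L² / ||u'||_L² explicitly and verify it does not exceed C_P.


||u||_L² / ||u'||_L² = 3*sqrt(10)/10 < C_P = 3/π.

u(x) = 3/2·x·(3 − x), so u'(x) = 9/2 - 3*x.
u(x) = 3/2·x·(3 − x) vanishes at x = 0 and x = 3, so u ∈ H^1_0(0, 3). Differentiate via the product rule and integrate the resulting polynomials term by term.
  ∫_0^3 u² dx = ∫_0^3 (9*x^4/4 - 27*x^3/2 + 81*x^2/4) dx. Term by term:
    ∫_0^3 9*x^4/4 dx = 2187/20;  ∫_0^3 -27*x^3/2 dx = -2187/8;  ∫_0^3 81*x^2/4 dx = 729/4.
  Sum: 2187/20 − 2187/8 + 729/4 = 729/40.
  ∫_0^3 (u')² dx = ∫_0^3 (9*x^2 - 27*x + 81/4) dx. Term by term:
    ∫_0^3 9*x^2 dx = 81;  ∫_0^3 -27*x dx = -243/2;  ∫_0^3 81/4 dx = 243/4.
  Sum: 81 − 243/2 + 243/4 = 81/4.
∫_0^3 u² dx = 729/40, so ||u||_L² = 27*sqrt(10)/20.
∫_0^3 (u')² dx = 81/4, so ||u'||_L² = 9/2.
Ratio ||u||_L² / ||u'||_L² = 3*sqrt(10)/10.
Sharp Poincaré constant on H^1_0(0, 3) is C_P = L/π = 3/π, achieved by sin(π/3·x).
A polynomial bump cannot attain the sharp Poincaré constant (only the first sine eigenfunction does), so the ratio is strictly less than C_P, consistent with ||u||_L² ≤ C_P ||u'||_L².


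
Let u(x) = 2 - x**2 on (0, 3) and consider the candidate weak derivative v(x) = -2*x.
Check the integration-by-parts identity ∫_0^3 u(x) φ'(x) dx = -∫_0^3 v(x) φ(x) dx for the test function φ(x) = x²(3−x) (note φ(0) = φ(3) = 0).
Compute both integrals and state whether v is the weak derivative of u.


LHS = 243/10, RHS = 243/10. Yes, v = u' weakly.

u(x) = 2 - x**2, classical derivative u'(x) = -2*x.
φ(x) = x²(3−x), so φ'(x) = 3*x*(2 - x).
Note φ(0) = φ(3) = 0, so the boundary term u·φ vanishes.
LHS = ∫_0^3 u(x) φ'(x) dx = ∫_0^3 (3*x^4 - 6*x^3 - 6*x^2 + 12*x) dx. Term by term:
  ∫_0^3 3*x^4 dx = 729/5;  ∫_0^3 -6*x^3 dx = -243/2;  ∫_0^3 -6*x^2 dx = -54;
  ∫_0^3 12*x dx = 54.
Sum: 729/5 − 243/2 − 54 + 54 = 243/10.
So LHS = 243/10.
∫_0^3 v(x) φ(x) dx = ∫_0^3 (2*x^4 - 6*x^3) dx. Term by term:
  ∫_0^3 2*x^4 dx = 486/5;  ∫_0^3 -6*x^3 dx = -243/2.
Sum: 486/5 − 243/2 = -243/10.
So RHS = -∫_0^3 v(x) φ(x) dx = 243/10.
LHS = RHS, so the identity holds for this test φ.
Moreover u is smooth here and v(x) = u'(x) = -2*x pointwise, so the identity holds for every test function. Hence v is the weak derivative of u.


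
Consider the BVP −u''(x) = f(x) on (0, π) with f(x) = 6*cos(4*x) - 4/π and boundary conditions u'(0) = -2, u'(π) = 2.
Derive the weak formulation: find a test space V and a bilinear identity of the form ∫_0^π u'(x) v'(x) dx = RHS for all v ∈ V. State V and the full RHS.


V = H^1(0, π) (v unrestricted at boundary; u is determined up to an additive constant); weak form: ∫_0^π u'v' dx = ∫_0^π (6*cos(4*x) - 4/π) v dx + 2·v(π) + 2·v(0) for all v ∈ V.

Multiply both sides by a test function v and integrate from 0 to π:
  ∫_0^π −u''(x) v(x) dx = ∫_0^π f(x) v(x) dx.
Integrate the LHS by parts once:
  ∫_0^π −u'' v dx = −[u'(x) v(x)]_0^π + ∫_0^π u'(x) v'(x) dx.
Thus ∫_0^π u'(x) v'(x) dx = ∫_0^π f(x) v(x) dx + [u'(x) v(x)]_0^π.
Choose V so that boundary terms are either known or forced to vanish.
u has inhomogeneous Neumann u'(0) = -2, u'(π) = 2. [u' v]_0^π = (2)·v(π) − (-2)·v(0) = 2·v(π) + 2·v(0). Take V = H^1(0, π); boundary term becomes part of RHS.
Weak formulation: find u (satisfying any essential BC) such that ∫_0^π u'(x) v'(x) dx = ∫_0^π f v dx + 2·v(π) + 2·v(0) for all v ∈ V (Neumann data are natural BCs: they enter the RHS as boundary terms).
Substituting f(x) = 6*cos(4*x) - 4/π, the right-hand side is ∫_0^π (6*cos(4*x) - 4/π) v dx + 2·v(π) + 2·v(0).
Compatibility check (pure Neumann): taking v ≡ 1 ∈ V gives 0 = ∫_0^π f dx + (2) − (-2), i.e. ∫_0^π f dx must equal u'(0) − u'(π) = -4. Indeed ∫_0^π (6*cos(4*x) - 4/π) dx = -4, so the data are compatible. The solution is then unique only up to an additive constant (fix it e.g. by requiring ∫_0^π u dx = 0).


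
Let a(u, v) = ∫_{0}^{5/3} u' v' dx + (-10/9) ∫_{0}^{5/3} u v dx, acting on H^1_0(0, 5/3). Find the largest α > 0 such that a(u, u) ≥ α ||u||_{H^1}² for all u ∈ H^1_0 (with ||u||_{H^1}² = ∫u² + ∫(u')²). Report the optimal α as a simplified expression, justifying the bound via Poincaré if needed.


α = (-250 + 81*π^2)/(9*(25 + 9*π^2))

Coercivity of a(·,·) on H^1_0(0, 5/3) means a(u, u) ≥ α ||u||_{H^1}² for every u ∈ H^1_0.
The interval has length L = 5/3, and Poincaré/coercivity depend only on L. Here a(u, u) = ∫(u')² + (-10/9)·∫u².
Here c = -10/9 < 0 with |c| < (π/L)² = 9*π^2/25, so coercivity still holds. The condition a(u,u) ≥ α||u||_{H^1}² reads (1−α)∫(u')² ≥ (α−c)∫u². Any admissible α is ≤ 1 (rapidly oscillating u have ∫u²/∫(u')² → 0), and α = 1 would force 0 ≥ (1−c)∫u², impossible since c < 1; so 1−α > 0. By the sharp Poincaré inequality on H^1_0 of an interval of length L, ∫(u')² ≥ (π/L)²∫u² with equality for the first sine mode sin(π(x−x₀)/L) (x₀ the left endpoint), so the inequality holds for all u iff (1−α)(π/L)² ≥ α − c, i.e. α ≤ ((π/L)² + c)/((π/L)² + 1) = (1 + c(L/π)²)/(1 + (L/π)²). (Direct route, valid since c ≤ 0: Poincaré gives c∫u² ≥ c(L/π)²∫(u')², so a(u,u) ≥ (1 + c(L/π)²)∫(u')², while ||u||_{H^1}² ≤ (1 + (L/π)²)∫(u')²; dividing yields the same α.) With (π/L)² = 9*π^2/25 and c = -10/9, the largest admissible constant is α = ((π/L)² + c)/((π/L)² + 1).
Simplifying, α = (-250 + 81*π^2)/(9*(25 + 9*π^2)).


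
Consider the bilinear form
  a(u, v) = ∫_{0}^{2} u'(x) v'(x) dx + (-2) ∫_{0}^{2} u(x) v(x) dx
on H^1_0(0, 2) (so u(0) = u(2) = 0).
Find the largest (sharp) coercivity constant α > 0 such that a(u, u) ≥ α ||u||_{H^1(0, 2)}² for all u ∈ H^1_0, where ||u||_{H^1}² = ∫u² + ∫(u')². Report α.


α = (-8 + π^2)/(4 + π^2)

Coercivity of a(·,·) on H^1_0(0, 2) means a(u, u) ≥ α ||u||_{H^1}² for every u ∈ H^1_0.
The interval has length L = 2, and Poincaré/coercivity depend only on L. Here a(u, u) = ∫(u')² + (-2)·∫u².
Here c = -2 < 0 with |c| < (π/L)² = π^2/4, so coercivity still holds. The condition a(u,u) ≥ α||u||_{H^1}² reads (1−α)∫(u')² ≥ (α−c)∫u². Any admissible α is ≤ 1 (rapidly oscillating u have ∫u²/∫(u')² → 0), and α = 1 would force 0 ≥ (1−c)∫u², impossible since c < 1; so 1−α > 0. By the sharp Poincaré inequality on H^1_0 of an interval of length L, ∫(u')² ≥ (π/L)²∫u² with equality for the first sine mode sin(π(x−x₀)/L) (x₀ the left endpoint), so the inequality holds for all u iff (1−α)(π/L)² ≥ α − c, i.e. α ≤ ((π/L)² + c)/((π/L)² + 1) = (1 + c(L/π)²)/(1 + (L/π)²). (Direct route, valid since c ≤ 0: Poincaré gives c∫u² ≥ c(L/π)²∫(u')², so a(u,u) ≥ (1 + c(L/π)²)∫(u')², while ||u||_{H^1}² ≤ (1 + (L/π)²)∫(u')²; dividing yields the same α.) With (π/L)² = π^2/4 and c = -2, the largest admissible constant is α = ((π/L)² + c)/((π/L)² + 1).
Simplifying, α = (-8 + π^2)/(4 + π^2).


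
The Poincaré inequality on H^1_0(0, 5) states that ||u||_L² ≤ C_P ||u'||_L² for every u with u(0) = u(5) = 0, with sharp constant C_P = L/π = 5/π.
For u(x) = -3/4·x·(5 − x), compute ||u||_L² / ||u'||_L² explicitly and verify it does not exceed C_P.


||u||_L² / ||u'||_L² = sqrt(10)/2 < C_P = 5/π.

u(x) = -3/4·x·(5 − x), so u'(x) = 3*x/2 - 15/4.
u(x) = -3/4·x·(5 − x) vanishes at x = 0 and x = 5, so u ∈ H^1_0(0, 5). Differentiate via the product rule and integrate the resulting polynomials term by term.
  ∫_0^5 u² dx = ∫_0^5 (9*x^4/16 - 45*x^3/8 + 225*x^2/16) dx. Term by term:
    ∫_0^5 9*x^4/16 dx = 5625/16;  ∫_0^5 -45*x^3/8 dx = -28125/32;  ∫_0^5 225*x^2/16 dx = 9375/16.
  Sum: 5625/16 − 28125/32 + 9375/16 = 1875/32.
  ∫_0^5 (u')² dx = ∫_0^5 (9*x^2/4 - 45*x/4 + 225/16) dx. Term by term:
    ∫_0^5 9*x^2/4 dx = 375/4;  ∫_0^5 -45*x/4 dx = -1125/8;  ∫_0^5 225/16 dx = 1125/16.
  Sum: 375/4 − 1125/8 + 1125/16 = 375/16.
∫_0^5 u² dx = 1875/32, so ||u||_L² = 25*sqrt(6)/8.
∫_0^5 (u')² dx = 375/16, so ||u'||_L² = 5*sqrt(15)/4.
Ratio ||u||_L² / ||u'||_L² = sqrt(10)/2.
Sharp Poincaré constant on H^1_0(0, 5) is C_P = L/π = 5/π, achieved by sin(π/5·x).
A polynomial bump cannot attain the sharp Poincaré constant (only the first sine eigenfunction does), so the ratio is strictly less than C_P, consistent with ||u||_L² ≤ C_P ||u'||_L².


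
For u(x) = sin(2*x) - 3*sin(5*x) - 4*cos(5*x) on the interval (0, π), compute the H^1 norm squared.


||u||_{H^1(0,π)}^2 = 832/21 + 655*π/2

u'(x) = 20*sin(5*x) + 2*cos(2*x) - 15*cos(5*x).
Expand u² and (u')² and integrate term by term on (0, π), using: for integers n ≥ 1, ∫_0^π sin²(nx) dx = ∫_0^π cos²(nx) dx = π/2; for n ≠ n', ∫_0^π sin(nx)sin(n'x) dx = ∫_0^π cos(nx)cos(n'x) dx = 0; and by product-to-sum, ∫_0^π sin(nx)cos(n'x) dx = ½∫_0^π [sin((n+n')x) + sin((n−n')x)] dx, which is 0 when n+n' is even and 2n/(n²−n'²) when n+n' is odd (it need not vanish on (0, π)).
  u² squared terms: (-4)²·∫cos(5x)² dx = 16·π/2 = 8*π;  (-3)²·∫sin(5x)² dx = 9·π/2 = 9*π/2;  (1)²·∫sin(2x)² dx = 1·π/2 = π/2.
  u² cross terms: 2·(-4)·(-3)·∫cos(5x)·sin(5x) dx = 24·(0) = 0;  2·(-4)·(1)·∫cos(5x)·sin(2x) dx = -8·(-4/21) = 32/21;  2·(-3)·(1)·∫sin(5x)·sin(2x) dx = -6·(0) = 0.
  So ∫_0^π u² dx = 8*π + 9*π/2 + π/2 + 0 + 32/21 + 0 = 32/21 + 13*π.
  (u')² squared terms: (-15)²·∫cos(5x)² dx = 225·π/2 = 225*π/2;  (2)²·∫cos(2x)² dx = 4·π/2 = 2*π;  (20)²·∫sin(5x)² dx = 400·π/2 = 200*π.
  (u')² cross terms: 2·(-15)·(2)·∫cos(5x)·cos(2x) dx = -60·(0) = 0;  2·(-15)·(20)·∫cos(5x)·sin(5x) dx = -600·(0) = 0;  2·(2)·(20)·∫cos(2x)·sin(5x) dx = 80·(10/21) = 800/21.
  So ∫_0^π (u')² dx = 225*π/2 + 2*π + 200*π + 0 + 0 + 800/21 = 800/21 + 629*π/2.
||u||_{H^1}^2 = (32/21 + 13*π) + (800/21 + 629*π/2) = 832/21 + 655*π/2.


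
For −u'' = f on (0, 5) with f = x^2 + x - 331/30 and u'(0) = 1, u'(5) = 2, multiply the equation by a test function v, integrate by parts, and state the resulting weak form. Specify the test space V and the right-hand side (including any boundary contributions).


V = H^1(0, 5) (v unrestricted at boundary; u is determined up to an additive constant); weak form: ∫_0^5 u'v' dx = ∫_0^5 (x^2 + x - 331/30) v dx + 2·v(5) − v(0) for all v ∈ V.

Multiply both sides by a test function v and integrate from 0 to 5:
  ∫_0^5 −u''(x) v(x) dx = ∫_0^5 f(x) v(x) dx.
Integrate the LHS by parts once:
  ∫_0^5 −u'' v dx = −[u'(x) v(x)]_0^5 + ∫_0^5 u'(x) v'(x) dx.
Thus ∫_0^5 u'(x) v'(x) dx = ∫_0^5 f(x) v(x) dx + [u'(x) v(x)]_0^5.
Choose V so that boundary terms are either known or forced to vanish.
u has inhomogeneous Neumann u'(0) = 1, u'(5) = 2. [u' v]_0^5 = (2)·v(5) − (1)·v(0) = 2·v(5) − v(0). Take V = H^1(0, 5); boundary term becomes part of RHS.
Weak formulation: find u (satisfying any essential BC) such that ∫_0^5 u'(x) v'(x) dx = ∫_0^5 f v dx + 2·v(5) − v(0) for all v ∈ V (Neumann data are natural BCs: they enter the RHS as boundary terms).
Substituting f(x) = x^2 + x - 331/30, the right-hand side is ∫_0^5 (x^2 + x - 331/30) v dx + 2·v(5) − v(0).
Compatibility check (pure Neumann): taking v ≡ 1 ∈ V gives 0 = ∫_0^5 f dx + (2) − (1), i.e. ∫_0^5 f dx must equal u'(0) − u'(5) = -1. Indeed ∫_0^5 (x^2 + x - 331/30) dx = -1, so the data are compatible. The solution is then unique only up to an additive constant (fix it e.g. by requiring ∫_0^5 u dx = 0).


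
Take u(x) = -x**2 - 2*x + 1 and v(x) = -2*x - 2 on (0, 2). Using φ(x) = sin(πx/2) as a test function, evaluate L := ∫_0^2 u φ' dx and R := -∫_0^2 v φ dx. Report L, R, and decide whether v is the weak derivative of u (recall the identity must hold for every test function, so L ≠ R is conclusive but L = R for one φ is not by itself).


LHS = 16/π, RHS = 16/π. Yes, v = u' weakly.

u(x) = -x**2 - 2*x + 1, classical derivative u'(x) = -2*x - 2.
φ(x) = sin(πx/2), so φ'(x) = π*cos(π*x/2)/2.
Note φ(0) = φ(2) = 0, so the boundary term u·φ vanishes.
LHS = ∫_0^2 u(x) φ'(x) dx = ∫_0^2 (-π*x^2*cos(π*x/2)/2 - π*x*cos(π*x/2) + π*cos(π*x/2)/2) dx. Term by term:
  ∫_0^2 π*cos(π*x/2)/2 dx = 0;  ∫_0^2 -π*x*cos(π*x/2) dx = 8/π;  ∫_0^2 -π*x^2*cos(π*x/2)/2 dx = 8/π.
Sum: 0 + 8/π + 8/π = 16/π.
So LHS = 16/π.
∫_0^2 v(x) φ(x) dx = ∫_0^2 (-2*x*sin(π*x/2) - 2*sin(π*x/2)) dx. Term by term:
  ∫_0^2 -2*sin(π*x/2) dx = -8/π;  ∫_0^2 -2*x*sin(π*x/2) dx = -8/π.
Sum: -8/π − 8/π = -16/π.
So RHS = -∫_0^2 v(x) φ(x) dx = 16/π.
LHS = RHS, so the identity holds for this test φ.
Moreover u is smooth here and v(x) = u'(x) = -2*x - 2 pointwise, so the identity holds for every test function. Hence v is the weak derivative of u.


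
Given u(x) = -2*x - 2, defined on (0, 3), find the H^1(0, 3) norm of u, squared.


||u||_{H^1}^2 = 96

The H^1 norm (squared) on an interval (0, L) is
  ||u||_{H^1}^2 = ∫_0^L u(x)^2 dx + ∫_0^L u'(x)^2 dx.
Compute u'(x) = -2.
Then u(x)^2 = 4*x**2 + 8*x + 4 and u'(x)^2 = 4.
Integrate each monomial from 0 to 3 using ∫_0^3 c·x^n dx = c·3^(n+1)/(n+1):
  ∫_0^3 u(x)^2 dx = ∫_0^3 (4*x^2 + 8*x + 4) dx. Term by term:
    ∫_0^3 4*x^2 dx = 36;  ∫_0^3 8*x dx = 36;  ∫_0^3 4 dx = 12.
  Sum: 36 + 36 + 12 = 84.
  ∫_0^3 u'(x)^2 dx = ∫_0^3 (4) dx. Term by term:
    ∫_0^3 4 dx = 12.
Adding: ||u||_{H^1}^2 = 84 + 12 = 96.


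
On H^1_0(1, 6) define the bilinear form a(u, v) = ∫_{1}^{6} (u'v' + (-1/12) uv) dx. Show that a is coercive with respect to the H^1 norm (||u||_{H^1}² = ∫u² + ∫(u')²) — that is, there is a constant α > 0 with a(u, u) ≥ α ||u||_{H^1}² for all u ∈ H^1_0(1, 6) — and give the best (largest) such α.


α = (-25/12 + π^2)/(π^2 + 25)

Coercivity of a(·,·) on H^1_0(1, 6) means a(u, u) ≥ α ||u||_{H^1}² for every u ∈ H^1_0.
The interval has length L = 5, and Poincaré/coercivity depend only on L. Here a(u, u) = ∫(u')² + (-1/12)·∫u².
Here c = -1/12 < 0 with |c| < (π/L)² = π^2/25, so coercivity still holds. The condition a(u,u) ≥ α||u||_{H^1}² reads (1−α)∫(u')² ≥ (α−c)∫u². Any admissible α is ≤ 1 (rapidly oscillating u have ∫u²/∫(u')² → 0), and α = 1 would force 0 ≥ (1−c)∫u², impossible since c < 1; so 1−α > 0. By the sharp Poincaré inequality on H^1_0 of an interval of length L, ∫(u')² ≥ (π/L)²∫u² with equality for the first sine mode sin(π(x−x₀)/L) (x₀ the left endpoint), so the inequality holds for all u iff (1−α)(π/L)² ≥ α − c, i.e. α ≤ ((π/L)² + c)/((π/L)² + 1) = (1 + c(L/π)²)/(1 + (L/π)²). (Direct route, valid since c ≤ 0: Poincaré gives c∫u² ≥ c(L/π)²∫(u')², so a(u,u) ≥ (1 + c(L/π)²)∫(u')², while ||u||_{H^1}² ≤ (1 + (L/π)²)∫(u')²; dividing yields the same α.) With (π/L)² = π^2/25 and c = -1/12, the largest admissible constant is α = ((π/L)² + c)/((π/L)² + 1).
Simplifying, α = (-25/12 + π^2)/(π^2 + 25).
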